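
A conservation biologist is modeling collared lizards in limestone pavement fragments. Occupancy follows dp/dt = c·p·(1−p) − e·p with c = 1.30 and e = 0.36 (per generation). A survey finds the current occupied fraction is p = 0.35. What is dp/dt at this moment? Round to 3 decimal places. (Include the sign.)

0.170

Colonization term: c·p·(1−p) = 1.30×0.35×0.6500 = 0.29575.
Extinction term: e·p = 0.12600.
dp/dt = 0.29575 − 0.12600 = 0.16975.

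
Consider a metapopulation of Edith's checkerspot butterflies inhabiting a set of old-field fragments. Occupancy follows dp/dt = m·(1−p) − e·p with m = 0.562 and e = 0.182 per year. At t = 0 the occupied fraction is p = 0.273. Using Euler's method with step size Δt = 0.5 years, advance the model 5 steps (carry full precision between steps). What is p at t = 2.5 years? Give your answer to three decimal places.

Update rule: p ← p + [m·(1−p) − e·p]·Δt with Δt = 0.5.
step 1: Δp = +0.17944, p = 0.45244
step 2: Δp = +0.11269, p = 0.56513
step 3: Δp = +0.07077, p = 0.63590
step 4: Δp = +0.04444, p = 0.68035
step 5: Δp = +0.02791, p = 0.70826

0.708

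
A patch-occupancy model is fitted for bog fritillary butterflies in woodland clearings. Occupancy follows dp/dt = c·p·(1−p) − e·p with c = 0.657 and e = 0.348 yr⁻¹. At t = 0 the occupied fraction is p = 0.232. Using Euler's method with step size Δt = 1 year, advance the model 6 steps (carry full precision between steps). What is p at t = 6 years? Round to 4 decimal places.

0.4119

Update rule: p ← p + [c·p·(1−p) − e·p]·Δt with Δt = 1.
  1  |  dp/dt·Δt = +0.036326  |  p_1 = 0.268326
  2  |  dp/dt·Δt = +0.035610  |  p_2 = 0.303935
  3  |  dp/dt·Δt = +0.033225  |  p_3 = 0.337160
  4  |  dp/dt·Δt = +0.029497  |  p_4 = 0.366656
  5  |  dp/dt·Δt = +0.024972  |  p_5 = 0.391628
  6  |  dp/dt·Δt = +0.020247  |  p_6 = 0.411876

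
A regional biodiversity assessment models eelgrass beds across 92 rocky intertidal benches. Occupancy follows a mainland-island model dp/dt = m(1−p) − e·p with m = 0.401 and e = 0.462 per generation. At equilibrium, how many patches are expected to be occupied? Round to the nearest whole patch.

43

p* = m/(m+e) = 0.401/0.8630 = 0.4647.
Expected occupied patches = N × p* = 92 × 0.4647 = 42.75 ≈ 43.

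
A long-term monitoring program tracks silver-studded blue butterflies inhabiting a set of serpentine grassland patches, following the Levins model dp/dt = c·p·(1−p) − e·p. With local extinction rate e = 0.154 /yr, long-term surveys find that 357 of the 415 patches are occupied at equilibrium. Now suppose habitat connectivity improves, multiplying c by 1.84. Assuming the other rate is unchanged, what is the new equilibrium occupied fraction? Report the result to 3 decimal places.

0.924

Observed p* = 357/415 = 0.86024.
Balance c(1−p*) = e gives c = e/(1 − 0.86024) = 0.154/0.13976 = 1.10189.
New p* = 1 − e/c = 1 − 0.15400/2.02748 = 0.92404.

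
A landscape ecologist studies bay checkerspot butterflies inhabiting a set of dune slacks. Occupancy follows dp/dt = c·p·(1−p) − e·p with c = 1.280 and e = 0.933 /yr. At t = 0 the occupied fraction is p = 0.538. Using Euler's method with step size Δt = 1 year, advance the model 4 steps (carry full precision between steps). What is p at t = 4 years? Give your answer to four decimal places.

Update rule: p ← p + [c·p·(1−p) − e·p]·Δt with Δt = 1.
t = 1: p = 0.53800 + (-0.18380) = 0.35420
t = 2: p = 0.35420 + (-0.03768) = 0.31652
t = 3: p = 0.31652 + (-0.01840) = 0.29812
t = 4: p = 0.29812 + (-0.01031) = 0.28780

0.2878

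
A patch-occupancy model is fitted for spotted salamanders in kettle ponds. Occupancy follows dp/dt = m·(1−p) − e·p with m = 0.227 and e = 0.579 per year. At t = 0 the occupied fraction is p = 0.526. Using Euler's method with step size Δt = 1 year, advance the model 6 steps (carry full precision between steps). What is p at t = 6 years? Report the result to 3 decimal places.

0.282

Update rule: p ← p + [m·(1−p) − e·p]·Δt with Δt = 1.
t = 1: p = 0.52600 + (-0.19696) = 0.32904
t = 2: p = 0.32904 + (-0.03821) = 0.29083
t = 3: p = 0.29083 + (-0.00741) = 0.28342
t = 4: p = 0.28342 + (-0.00144) = 0.28198
t = 5: p = 0.28198 + (-0.00028) = 0.28170
t = 6: p = 0.28170 + (-0.00005) = 0.28165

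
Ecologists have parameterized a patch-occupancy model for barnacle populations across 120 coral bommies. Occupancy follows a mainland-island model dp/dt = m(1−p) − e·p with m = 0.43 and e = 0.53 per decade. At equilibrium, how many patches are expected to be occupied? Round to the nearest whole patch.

p* = m/(m+e) = 0.43/0.9600 = 0.4479.
Expected occupied patches = N × p* = 120 × 0.4479 = 53.75 ≈ 54.

54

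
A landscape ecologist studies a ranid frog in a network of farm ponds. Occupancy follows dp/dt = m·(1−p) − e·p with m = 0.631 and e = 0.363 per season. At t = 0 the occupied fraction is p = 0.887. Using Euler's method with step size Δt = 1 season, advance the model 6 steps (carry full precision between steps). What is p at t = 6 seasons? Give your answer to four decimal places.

Update rule: p ← p + [m·(1−p) − e·p]·Δt with Δt = 1.
step 1: Δp = -0.25068, p = 0.63632
step 2: Δp = -0.00150, p = 0.63482
step 3: Δp = -0.00001, p = 0.63481
step 4: Δp = -0.00000, p = 0.63481
step 5: Δp = -0.00000, p = 0.63481
step 6: Δp = -0.00000, p = 0.63481

0.6348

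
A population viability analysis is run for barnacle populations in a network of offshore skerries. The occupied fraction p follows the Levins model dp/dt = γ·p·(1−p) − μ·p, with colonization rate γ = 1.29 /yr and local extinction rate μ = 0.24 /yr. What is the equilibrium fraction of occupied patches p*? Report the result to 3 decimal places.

Setting dp/dt = 0 and dividing through by p* gives γ·(1−p*) = μ.
So p* = 1 − μ/γ = 1 − 0.24/1.29 = 1 − 0.1860 = 0.8140.

0.814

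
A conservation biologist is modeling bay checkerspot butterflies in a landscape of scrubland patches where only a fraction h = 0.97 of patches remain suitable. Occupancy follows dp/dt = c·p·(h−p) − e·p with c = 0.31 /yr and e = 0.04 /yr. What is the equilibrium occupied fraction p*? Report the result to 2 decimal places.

0.84

Setting dp/dt = 0 and dividing by p* gives c·(h−p*) = e.
So p* = h − e/c = 0.97 − 0.04/0.31 = 0.97 − 0.1290 = 0.8410.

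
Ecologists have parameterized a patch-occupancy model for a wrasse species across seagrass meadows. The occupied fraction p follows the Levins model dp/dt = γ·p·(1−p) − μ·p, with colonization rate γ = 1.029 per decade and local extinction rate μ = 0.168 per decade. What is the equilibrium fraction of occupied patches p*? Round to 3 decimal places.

0.837

At equilibrium, colonization balances extinction: γ·p*·(1−p*) = μ·p*.
So p* = 1 − μ/γ = 1 − 0.168/1.029 = 1 − 0.1633 = 0.8367.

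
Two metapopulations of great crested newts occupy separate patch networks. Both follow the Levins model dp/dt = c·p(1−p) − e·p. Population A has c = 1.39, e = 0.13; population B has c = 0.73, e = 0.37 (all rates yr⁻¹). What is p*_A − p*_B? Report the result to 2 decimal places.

0.41

A: p*_A = 1 − 0.13/1.39 = 0.9065.
B: p*_B = 1 − 0.37/0.73 = 0.4932.
p*_A − p*_B = 0.9065 − 0.4932 = 0.4133.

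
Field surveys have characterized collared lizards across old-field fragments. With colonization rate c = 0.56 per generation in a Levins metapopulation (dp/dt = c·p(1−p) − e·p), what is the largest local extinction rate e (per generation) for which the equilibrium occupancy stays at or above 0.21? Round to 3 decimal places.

1 − e/c ≥ 0.21 ⇒ e ≤ c(1 − 0.21) = 0.56 × 0.7900.
e_max = 0.4424.

0.442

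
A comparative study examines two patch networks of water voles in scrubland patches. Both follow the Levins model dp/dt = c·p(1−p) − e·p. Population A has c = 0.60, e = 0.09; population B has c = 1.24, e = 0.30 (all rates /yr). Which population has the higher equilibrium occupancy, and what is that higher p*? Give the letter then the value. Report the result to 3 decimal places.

A: p*_A = 1 − 0.09/0.60 = 0.8500.
B: p*_B = 1 − 0.30/1.24 = 0.7581.
A is higher at 0.8500.

A, 0.850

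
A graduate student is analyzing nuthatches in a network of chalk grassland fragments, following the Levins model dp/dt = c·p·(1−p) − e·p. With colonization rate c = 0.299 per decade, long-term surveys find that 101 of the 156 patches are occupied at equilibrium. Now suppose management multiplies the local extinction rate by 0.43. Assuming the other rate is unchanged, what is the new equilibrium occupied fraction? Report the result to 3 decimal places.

0.848

Observed p* = 101/156 = 0.64744.
Balance c(1−p*) = e gives e = 0.299×(1 − 0.64744) = 0.10542.
New p* = 1 − e/c = 1 − 0.04533/0.29900 = 0.84839.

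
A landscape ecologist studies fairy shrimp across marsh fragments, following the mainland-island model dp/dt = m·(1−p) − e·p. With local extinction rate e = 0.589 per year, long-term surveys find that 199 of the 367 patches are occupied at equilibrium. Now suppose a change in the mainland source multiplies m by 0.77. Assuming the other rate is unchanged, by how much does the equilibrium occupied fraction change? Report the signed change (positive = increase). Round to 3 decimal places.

-0.065

Observed p* = 199/367 = 0.54223.
Balance m(1−p*) = e·p* gives m = e·p*/(1−p*) = 0.589×0.54223/0.45777 = 0.69767.
New p* = m/(m+e) = 0.53721/(0.53721+0.58900) = 0.47701.
Δp* = 0.47701 − 0.54223 = -0.06522.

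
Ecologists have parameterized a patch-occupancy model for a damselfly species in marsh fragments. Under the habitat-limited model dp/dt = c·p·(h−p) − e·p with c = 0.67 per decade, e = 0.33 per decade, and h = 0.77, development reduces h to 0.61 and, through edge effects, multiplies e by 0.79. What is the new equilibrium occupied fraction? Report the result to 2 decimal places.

Before: p* = h − e/c = 0.77 − 0.33/0.67 = 0.77 − 0.4925 = 0.2775.
After: c = 0.67, e = 0.2607, h = 0.61; p* = 0.61 − 0.2607/0.67 = 0.2209.

0.22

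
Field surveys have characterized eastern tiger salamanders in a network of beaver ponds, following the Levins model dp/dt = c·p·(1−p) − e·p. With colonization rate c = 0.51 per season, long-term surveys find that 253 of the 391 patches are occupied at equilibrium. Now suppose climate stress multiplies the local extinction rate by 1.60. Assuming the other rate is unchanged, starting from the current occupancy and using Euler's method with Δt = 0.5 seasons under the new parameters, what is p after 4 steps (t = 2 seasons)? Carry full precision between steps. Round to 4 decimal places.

Observed p* = 253/391 = 0.64706.
Balance c(1−p*) = e gives e = 0.51×(1 − 0.64706) = 0.18000.
Starting from p₀ = 0.64706; update p ← p + (dp/dt)·Δt with the new parameters.
step 1: Δp = -0.03494, p = 0.61212
step 2: Δp = -0.02760, p = 0.58452
step 3: Δp = -0.02224, p = 0.56228
step 4: Δp = -0.01821, p = 0.54407

0.5441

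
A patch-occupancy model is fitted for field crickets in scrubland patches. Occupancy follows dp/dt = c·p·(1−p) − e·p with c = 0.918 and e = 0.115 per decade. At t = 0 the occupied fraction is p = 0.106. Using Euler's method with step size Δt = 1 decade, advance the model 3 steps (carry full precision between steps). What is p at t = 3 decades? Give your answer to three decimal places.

Update rule: p ← p + [c·p·(1−p) − e·p]·Δt with Δt = 1.
p: 0.10600 → 0.18080  (Δp = +0.07480)
p: 0.18080 → 0.29598  (Δp = +0.11518)
p: 0.29598 → 0.45323  (Δp = +0.15725)

0.453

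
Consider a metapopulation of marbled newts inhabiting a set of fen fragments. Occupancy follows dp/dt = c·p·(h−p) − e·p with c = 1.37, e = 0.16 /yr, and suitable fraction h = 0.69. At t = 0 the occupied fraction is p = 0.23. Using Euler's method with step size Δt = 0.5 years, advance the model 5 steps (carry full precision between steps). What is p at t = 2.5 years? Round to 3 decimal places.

0.482

Update rule: p ← p + [c·p·(h−p) − e·p]·Δt with Δt = 0.5.
p: 0.23000 → 0.28407  (Δp = +0.05407)
p: 0.28407 → 0.34034  (Δp = +0.05626)
p: 0.34034 → 0.39463  (Δp = +0.05429)
p: 0.39463 → 0.44290  (Δp = +0.04827)
p: 0.44290 → 0.48244  (Δp = +0.03953)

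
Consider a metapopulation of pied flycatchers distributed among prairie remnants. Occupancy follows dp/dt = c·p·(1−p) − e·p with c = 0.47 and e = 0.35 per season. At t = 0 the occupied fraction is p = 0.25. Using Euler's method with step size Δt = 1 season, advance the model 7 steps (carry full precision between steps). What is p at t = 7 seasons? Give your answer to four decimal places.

0.2531

Update rule: p ← p + [c·p·(1−p) − e·p]·Δt with Δt = 1.
  1  |  dp/dt·Δt = +0.000625  |  p_1 = 0.250625
  2  |  dp/dt·Δt = +0.000553  |  p_2 = 0.251178
  3  |  dp/dt·Δt = +0.000489  |  p_3 = 0.251667
  4  |  dp/dt·Δt = +0.000432  |  p_4 = 0.252099
  5  |  dp/dt·Δt = +0.000382  |  p_5 = 0.252480
  6  |  dp/dt·Δt = +0.000337  |  p_6 = 0.252817
  7  |  dp/dt·Δt = +0.000297  |  p_7 = 0.253115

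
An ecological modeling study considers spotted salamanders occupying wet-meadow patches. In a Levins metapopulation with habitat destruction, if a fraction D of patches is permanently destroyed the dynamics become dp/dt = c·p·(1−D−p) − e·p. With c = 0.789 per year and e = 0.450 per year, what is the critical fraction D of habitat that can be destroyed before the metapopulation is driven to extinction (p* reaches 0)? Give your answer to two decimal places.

0.43

The nontrivial equilibrium is p* = (1−D) − e/c; extinction occurs when this hits zero.
So D_crit = 1 − e/c = 1 − 0.450/0.789 = 1 − 0.5703 = 0.4297.
Note this equals the original equilibrium occupancy — the Levins extinction-debt result.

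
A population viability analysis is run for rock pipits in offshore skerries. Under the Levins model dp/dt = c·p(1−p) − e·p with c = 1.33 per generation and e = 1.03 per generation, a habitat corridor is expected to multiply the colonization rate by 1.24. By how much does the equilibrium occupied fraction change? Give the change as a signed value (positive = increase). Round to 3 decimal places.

0.150

Before: p* = 1 − 1.03/1.33 = 0.2256.
After the change, c = 1.6492, e = 1.03, so p* = 1 − 1.03/1.6492 = 0.3755.
Δp* = 0.3755 − 0.2256 = +0.1499.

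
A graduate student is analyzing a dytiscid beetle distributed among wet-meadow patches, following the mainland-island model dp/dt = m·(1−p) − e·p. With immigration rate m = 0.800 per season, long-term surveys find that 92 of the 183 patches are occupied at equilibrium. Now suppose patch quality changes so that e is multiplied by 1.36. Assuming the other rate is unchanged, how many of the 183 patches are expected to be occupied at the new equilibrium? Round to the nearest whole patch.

78

Observed p* = 92/183 = 0.50273.
Balance m(1−p*) = e·p* gives e = m(1−p*)/p* = 0.800×0.49727/0.50273 = 0.79131.
New p* = m/(m+e) = 0.80000/(0.80000+1.07618) = 0.42640.
Expected occupied = 183 × 0.42640 = 78.03 ≈ 78.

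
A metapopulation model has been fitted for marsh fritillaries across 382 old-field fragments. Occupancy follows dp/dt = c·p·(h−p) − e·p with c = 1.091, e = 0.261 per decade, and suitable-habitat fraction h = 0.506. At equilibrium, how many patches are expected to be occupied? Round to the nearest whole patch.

102

p* = h − e/c = 0.506 − 0.2392 = 0.2668.
Expected occupied patches = N × p* = 382 × 0.2668 = 101.91 ≈ 102.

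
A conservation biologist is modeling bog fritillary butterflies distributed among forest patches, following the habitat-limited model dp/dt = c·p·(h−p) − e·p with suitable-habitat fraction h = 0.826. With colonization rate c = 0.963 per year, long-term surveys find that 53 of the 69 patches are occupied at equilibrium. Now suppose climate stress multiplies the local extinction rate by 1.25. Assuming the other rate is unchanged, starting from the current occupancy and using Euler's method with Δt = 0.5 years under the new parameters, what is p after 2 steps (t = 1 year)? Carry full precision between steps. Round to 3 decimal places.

Observed p* = 53/69 = 0.76812.
Balance c(h−p*) = e gives e = 0.963×(0.826 − 0.76812) = 0.05574.
Starting from p₀ = 0.76812; update p ← p + (dp/dt)·Δt with the new parameters.
step 1: Δp = -0.00535, p = 0.76276
step 2: Δp = -0.00335, p = 0.75941

0.759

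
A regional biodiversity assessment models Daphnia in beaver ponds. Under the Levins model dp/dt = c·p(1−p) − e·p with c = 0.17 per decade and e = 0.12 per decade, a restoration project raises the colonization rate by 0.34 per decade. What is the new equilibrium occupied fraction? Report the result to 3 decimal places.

0.765

Before: p* = 1 − 0.12/0.17 = 0.2941.
After the change, c = 0.51, e = 0.12, so p* = 1 − 0.12/0.51 = 0.7647.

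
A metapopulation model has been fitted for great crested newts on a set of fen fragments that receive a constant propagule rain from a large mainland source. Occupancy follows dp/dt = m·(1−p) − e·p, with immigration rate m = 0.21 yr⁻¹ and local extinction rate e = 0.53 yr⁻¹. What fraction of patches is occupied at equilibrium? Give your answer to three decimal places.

0.284

At equilibrium the propagule rain into empty patches balances local extinction: m(1−p*) = e·p*.
p* = m/(m+e) = 0.21/(0.21+0.53) = 0.21/0.7400 = 0.2838.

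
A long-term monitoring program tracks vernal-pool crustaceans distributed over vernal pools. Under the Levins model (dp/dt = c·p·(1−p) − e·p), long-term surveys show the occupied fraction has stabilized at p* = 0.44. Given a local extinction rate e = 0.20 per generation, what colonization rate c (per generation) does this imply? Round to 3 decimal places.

0.357

At equilibrium c(1−p*) = e, so c = e/(1−p*).
c = 0.20/(1 − 0.44) = 0.20/0.5600 = 0.3571.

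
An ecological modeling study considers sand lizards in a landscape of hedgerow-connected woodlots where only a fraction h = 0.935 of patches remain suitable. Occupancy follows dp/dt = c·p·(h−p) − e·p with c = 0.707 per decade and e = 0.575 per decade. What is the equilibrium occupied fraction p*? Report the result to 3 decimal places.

Setting dp/dt = 0 and dividing by p* gives c·(h−p*) = e.
So p* = h − e/c = 0.935 − 0.575/0.707 = 0.935 − 0.8133 = 0.1217.

0.122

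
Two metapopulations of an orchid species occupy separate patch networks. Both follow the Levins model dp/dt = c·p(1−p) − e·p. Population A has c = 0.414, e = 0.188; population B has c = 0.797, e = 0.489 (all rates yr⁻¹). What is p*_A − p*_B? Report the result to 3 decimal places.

0.159

A: p*_A = 1 − 0.188/0.414 = 0.5459.
B: p*_B = 1 − 0.489/0.797 = 0.3864.
p*_A − p*_B = 0.5459 − 0.3864 = 0.1594.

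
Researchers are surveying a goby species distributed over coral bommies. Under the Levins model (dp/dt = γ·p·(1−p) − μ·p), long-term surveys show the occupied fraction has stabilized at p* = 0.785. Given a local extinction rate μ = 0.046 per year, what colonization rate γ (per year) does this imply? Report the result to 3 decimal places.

0.214

At equilibrium γ(1−p*) = μ, so γ = μ/(1−p*).
γ = 0.046/(1 − 0.785) = 0.046/0.2150 = 0.2140.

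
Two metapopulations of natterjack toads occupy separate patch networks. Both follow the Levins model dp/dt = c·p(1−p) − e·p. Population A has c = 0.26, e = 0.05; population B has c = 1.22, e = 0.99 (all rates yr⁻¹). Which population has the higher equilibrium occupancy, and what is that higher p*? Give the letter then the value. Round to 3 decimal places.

A: p*_A = 1 − 0.05/0.26 = 0.8077.
B: p*_B = 1 − 0.99/1.22 = 0.1885.
A is higher at 0.8077.

A, 0.808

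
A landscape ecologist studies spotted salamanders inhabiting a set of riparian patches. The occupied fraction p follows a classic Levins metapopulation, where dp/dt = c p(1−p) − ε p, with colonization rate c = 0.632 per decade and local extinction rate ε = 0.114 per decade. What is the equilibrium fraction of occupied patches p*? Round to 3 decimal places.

0.820

At equilibrium, colonization balances extinction: c·p*·(1−p*) = ε·p*.
So p* = 1 − ε/c = 1 − 0.114/0.632 = 1 − 0.1804 = 0.8196.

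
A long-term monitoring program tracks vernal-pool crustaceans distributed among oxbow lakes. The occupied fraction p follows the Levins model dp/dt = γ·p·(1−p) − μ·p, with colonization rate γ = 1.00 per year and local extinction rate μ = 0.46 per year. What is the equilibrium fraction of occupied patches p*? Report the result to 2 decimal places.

At equilibrium, colonization balances extinction: γ·p*·(1−p*) = μ·p*.
So p* = 1 − μ/γ = 1 − 0.46/1.00 = 1 − 0.4600 = 0.5400.

0.54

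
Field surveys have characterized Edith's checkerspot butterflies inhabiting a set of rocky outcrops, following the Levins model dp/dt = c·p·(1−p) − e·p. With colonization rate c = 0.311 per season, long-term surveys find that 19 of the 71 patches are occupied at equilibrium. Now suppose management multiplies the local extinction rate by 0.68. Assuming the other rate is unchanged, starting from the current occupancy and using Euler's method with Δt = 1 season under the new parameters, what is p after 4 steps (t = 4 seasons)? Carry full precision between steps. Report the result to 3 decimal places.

Observed p* = 19/71 = 0.26761.
Balance c(1−p*) = e gives e = 0.311×(1 − 0.26761) = 0.22777.
Starting from p₀ = 0.26761; update p ← p + (dp/dt)·Δt with the new parameters.
step 1: Δp = +0.01951, p = 0.28711
step 2: Δp = +0.01919, p = 0.30630
step 3: Δp = +0.01864, p = 0.32494
step 4: Δp = +0.01789, p = 0.34283

0.343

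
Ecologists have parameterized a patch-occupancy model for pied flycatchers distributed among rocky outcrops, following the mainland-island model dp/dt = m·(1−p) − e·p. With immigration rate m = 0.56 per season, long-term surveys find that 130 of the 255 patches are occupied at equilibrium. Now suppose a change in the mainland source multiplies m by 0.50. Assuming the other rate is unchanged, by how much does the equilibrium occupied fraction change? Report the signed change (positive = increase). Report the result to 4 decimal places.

Observed p* = 130/255 = 0.50980.
Balance m(1−p*) = e·p* gives e = m(1−p*)/p* = 0.56×0.49020/0.50980 = 0.53847.
New p* = m/(m+e) = 0.28000/(0.28000+0.53847) = 0.34210.
Δp* = 0.34210 − 0.50980 = -0.16770.

-0.1677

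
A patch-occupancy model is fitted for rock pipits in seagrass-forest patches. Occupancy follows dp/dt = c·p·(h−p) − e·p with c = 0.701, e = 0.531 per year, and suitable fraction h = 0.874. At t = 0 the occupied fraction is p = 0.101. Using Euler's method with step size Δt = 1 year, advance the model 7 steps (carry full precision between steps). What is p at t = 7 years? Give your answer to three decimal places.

Update rule: p ← p + [c·p·(h−p) − e·p]·Δt with Δt = 1.
  1  |  dp/dt·Δt = +0.001098  |  p_1 = 0.102098
  2  |  dp/dt·Δt = +0.001032  |  p_2 = 0.103130
  3  |  dp/dt·Δt = +0.000967  |  p_3 = 0.104097
  4  |  dp/dt·Δt = +0.000906  |  p_4 = 0.105003
  5  |  dp/dt·Δt = +0.000847  |  p_5 = 0.105850
  6  |  dp/dt·Δt = +0.000791  |  p_6 = 0.106641
  7  |  dp/dt·Δt = +0.000738  |  p_7 = 0.107379

0.107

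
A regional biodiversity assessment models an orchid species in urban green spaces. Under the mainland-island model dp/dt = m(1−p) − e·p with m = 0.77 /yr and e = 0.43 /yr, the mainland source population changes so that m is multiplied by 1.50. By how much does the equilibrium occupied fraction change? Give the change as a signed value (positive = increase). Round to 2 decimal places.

Before: p* = 0.77/(0.77+0.43) = 0.6417.
After: m = 1.155, e = 0.43; p* = 1.155/1.5850 = 0.7287.
Δp* = 0.7287 − 0.6417 = +0.0870.

0.09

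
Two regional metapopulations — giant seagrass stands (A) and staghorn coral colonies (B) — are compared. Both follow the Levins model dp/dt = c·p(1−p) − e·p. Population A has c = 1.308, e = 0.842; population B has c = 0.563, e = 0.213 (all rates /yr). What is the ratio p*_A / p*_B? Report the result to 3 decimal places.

A: p*_A = 1 − 0.842/1.308 = 0.3563.
B: p*_B = 1 − 0.213/0.563 = 0.6217.
p*_A / p*_B = 0.3563/0.6217 = 0.5731.

0.573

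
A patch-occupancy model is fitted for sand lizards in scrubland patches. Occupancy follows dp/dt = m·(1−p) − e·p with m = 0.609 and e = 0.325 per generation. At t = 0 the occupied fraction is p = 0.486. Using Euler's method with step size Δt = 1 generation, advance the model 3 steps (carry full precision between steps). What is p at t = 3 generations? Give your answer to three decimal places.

0.652

Update rule: p ← p + [m·(1−p) − e·p]·Δt with Δt = 1.
  1  |  dp/dt·Δt = +0.155076  |  p_1 = 0.641076
  2  |  dp/dt·Δt = +0.010235  |  p_2 = 0.651311
  3  |  dp/dt·Δt = +0.000676  |  p_3 = 0.651987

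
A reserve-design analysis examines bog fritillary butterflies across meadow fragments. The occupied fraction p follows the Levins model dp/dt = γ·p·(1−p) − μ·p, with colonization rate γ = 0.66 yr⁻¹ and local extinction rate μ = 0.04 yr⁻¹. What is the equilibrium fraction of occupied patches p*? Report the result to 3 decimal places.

0.939

Setting dp/dt = 0 and dividing through by p* gives γ·(1−p*) = μ.
So p* = 1 − μ/γ = 1 − 0.04/0.66 = 1 − 0.0606 = 0.9394.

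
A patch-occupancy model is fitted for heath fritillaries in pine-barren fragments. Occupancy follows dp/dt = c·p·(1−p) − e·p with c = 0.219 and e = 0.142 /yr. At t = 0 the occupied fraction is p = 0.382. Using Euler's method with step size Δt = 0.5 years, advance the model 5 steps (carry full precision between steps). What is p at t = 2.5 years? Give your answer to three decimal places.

Update rule: p ← p + [c·p·(1−p) − e·p]·Δt with Δt = 0.5.
  1  |  dp/dt·Δt = -0.001272  |  p_1 = 0.380728
  2  |  dp/dt·Δt = -0.001214  |  p_2 = 0.379514
  3  |  dp/dt·Δt = -0.001160  |  p_3 = 0.378354
  4  |  dp/dt·Δt = -0.001108  |  p_4 = 0.377245
  5  |  dp/dt·Δt = -0.001059  |  p_5 = 0.376186

0.376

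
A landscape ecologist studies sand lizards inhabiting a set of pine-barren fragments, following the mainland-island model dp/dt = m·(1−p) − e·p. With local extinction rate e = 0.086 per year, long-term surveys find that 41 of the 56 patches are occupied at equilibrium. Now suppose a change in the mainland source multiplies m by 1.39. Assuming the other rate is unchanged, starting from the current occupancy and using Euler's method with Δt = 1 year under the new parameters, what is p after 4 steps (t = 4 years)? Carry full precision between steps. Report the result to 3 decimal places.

Observed p* = 41/56 = 0.73214.
Balance m(1−p*) = e·p* gives m = e·p*/(1−p*) = 0.086×0.73214/0.26786 = 0.23507.
Starting from p₀ = 0.73214; update p ← p + (dp/dt)·Δt with the new parameters.
p: 0.73214 → 0.75670  (Δp = +0.02456)
p: 0.75670 → 0.77112  (Δp = +0.01442)
p: 0.77112 → 0.77959  (Δp = +0.00847)
p: 0.77959 → 0.78456  (Δp = +0.00497)

0.785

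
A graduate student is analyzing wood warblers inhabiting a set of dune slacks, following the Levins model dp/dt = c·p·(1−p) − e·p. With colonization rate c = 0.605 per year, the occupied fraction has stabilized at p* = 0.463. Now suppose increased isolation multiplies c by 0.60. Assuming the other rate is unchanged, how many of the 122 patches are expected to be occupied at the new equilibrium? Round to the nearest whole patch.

13

Balance c(1−p*) = e gives e = 0.605×(1 − 0.46300) = 0.32488.
New p* = 1 − e/c = 1 − 0.32488/0.36300 = 0.10501.
Expected occupied = 122 × 0.10501 = 12.81 ≈ 13.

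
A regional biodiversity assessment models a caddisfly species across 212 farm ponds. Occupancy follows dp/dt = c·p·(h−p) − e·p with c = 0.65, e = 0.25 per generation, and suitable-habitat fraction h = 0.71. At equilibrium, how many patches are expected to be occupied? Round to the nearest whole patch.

p* = h − e/c = 0.71 − 0.3846 = 0.3254.
Expected occupied patches = N × p* = 212 × 0.3254 = 68.98 ≈ 69.

69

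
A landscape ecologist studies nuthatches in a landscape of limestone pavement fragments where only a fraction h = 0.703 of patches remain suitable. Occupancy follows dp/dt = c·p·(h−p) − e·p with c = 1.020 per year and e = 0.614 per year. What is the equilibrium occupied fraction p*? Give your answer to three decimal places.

0.101

Setting dp/dt = 0 and dividing by p* gives c·(h−p*) = e.
So p* = h − e/c = 0.703 − 0.614/1.020 = 0.703 − 0.6020 = 0.1010.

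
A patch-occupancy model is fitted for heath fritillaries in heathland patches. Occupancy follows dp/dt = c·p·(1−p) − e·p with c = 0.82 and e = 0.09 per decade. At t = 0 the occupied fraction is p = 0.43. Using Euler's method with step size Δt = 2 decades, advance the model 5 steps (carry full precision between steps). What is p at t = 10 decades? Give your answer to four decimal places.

0.8869

Update rule: p ← p + [c·p·(1−p) − e·p]·Δt with Δt = 2.
t = 2: p = 0.43000 + (+0.32456) = 0.75456
t = 4: p = 0.75456 + (+0.16790) = 0.92247
t = 6: p = 0.92247 + (-0.04875) = 0.87372
t = 8: p = 0.87372 + (+0.02368) = 0.89740
t = 10: p = 0.89740 + (-0.01053) = 0.88687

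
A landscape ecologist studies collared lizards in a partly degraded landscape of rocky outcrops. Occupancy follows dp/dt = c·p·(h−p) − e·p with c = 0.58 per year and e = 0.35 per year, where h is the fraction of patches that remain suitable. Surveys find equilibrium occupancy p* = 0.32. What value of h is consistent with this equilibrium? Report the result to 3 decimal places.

At equilibrium c(h−p*) = e, so h = p* + e/c.
h = 0.32 + 0.35/0.58 = 0.32 + 0.6034 = 0.9234.

0.923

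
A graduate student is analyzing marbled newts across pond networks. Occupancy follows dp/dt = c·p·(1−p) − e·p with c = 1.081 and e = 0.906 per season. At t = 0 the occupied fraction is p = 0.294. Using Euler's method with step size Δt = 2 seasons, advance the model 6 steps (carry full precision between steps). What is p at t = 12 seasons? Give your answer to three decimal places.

Update rule: p ← p + [c·p·(1−p) − e·p]·Δt with Δt = 2.
step 1: Δp = -0.08397, p = 0.21003
step 2: Δp = -0.02186, p = 0.18817
step 3: Δp = -0.01069, p = 0.17748
step 4: Δp = -0.00598, p = 0.17149
step 5: Δp = -0.00356, p = 0.16793
step 6: Δp = -0.00219, p = 0.16574

0.166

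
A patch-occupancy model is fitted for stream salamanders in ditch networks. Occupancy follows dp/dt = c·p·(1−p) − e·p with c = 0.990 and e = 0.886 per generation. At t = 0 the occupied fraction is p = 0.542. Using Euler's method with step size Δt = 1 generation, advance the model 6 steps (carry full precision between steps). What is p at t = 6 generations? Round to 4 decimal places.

Update rule: p ← p + [c·p·(1−p) − e·p]·Δt with Δt = 1.
p: 0.54200 → 0.30754  (Δp = -0.23446)
p: 0.30754 → 0.24589  (Δp = -0.06165)
p: 0.24589 → 0.21161  (Δp = -0.03428)
p: 0.21161 → 0.18928  (Δp = -0.02232)
p: 0.18928 → 0.17350  (Δp = -0.01578)
p: 0.17350 → 0.16174  (Δp = -0.01176)

0.1617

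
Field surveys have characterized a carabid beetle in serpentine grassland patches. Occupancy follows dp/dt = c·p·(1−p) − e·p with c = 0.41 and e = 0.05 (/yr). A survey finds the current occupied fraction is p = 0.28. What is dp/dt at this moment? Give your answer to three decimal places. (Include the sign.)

Colonization term: c·p·(1−p) = 0.41×0.28×0.7200 = 0.08266.
Extinction term: e·p = 0.01400.
dp/dt = 0.08266 − 0.01400 = 0.06866.

0.069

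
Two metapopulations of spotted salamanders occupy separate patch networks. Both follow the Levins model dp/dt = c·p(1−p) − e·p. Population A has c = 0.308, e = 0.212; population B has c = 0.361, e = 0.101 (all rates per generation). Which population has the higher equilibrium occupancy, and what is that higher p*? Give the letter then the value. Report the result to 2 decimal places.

A: p*_A = 1 − 0.212/0.308 = 0.3117.
B: p*_B = 1 − 0.101/0.361 = 0.7202.
B is higher at 0.7202.

B, 0.72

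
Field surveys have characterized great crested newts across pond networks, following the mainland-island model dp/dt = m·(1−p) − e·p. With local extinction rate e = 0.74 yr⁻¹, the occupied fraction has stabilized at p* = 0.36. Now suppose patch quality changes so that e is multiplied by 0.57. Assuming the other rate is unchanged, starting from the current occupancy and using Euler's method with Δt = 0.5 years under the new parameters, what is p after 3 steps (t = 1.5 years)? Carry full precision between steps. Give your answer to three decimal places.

Balance m(1−p*) = e·p* gives m = e·p*/(1−p*) = 0.74×0.36000/0.64000 = 0.41625.
Starting from p₀ = 0.36000; update p ← p + (dp/dt)·Δt with the new parameters.
t = 0.5: p = 0.36000 + (+0.05728) = 0.41728
t = 1: p = 0.41728 + (+0.03328) = 0.45055
t = 1.5: p = 0.45055 + (+0.01933) = 0.46988

0.470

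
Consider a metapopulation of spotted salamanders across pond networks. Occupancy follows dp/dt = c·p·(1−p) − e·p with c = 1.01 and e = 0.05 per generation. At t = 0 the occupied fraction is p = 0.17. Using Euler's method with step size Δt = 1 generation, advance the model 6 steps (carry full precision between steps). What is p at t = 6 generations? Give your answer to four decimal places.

0.9502

Update rule: p ← p + [c·p·(1−p) − e·p]·Δt with Δt = 1.
step 1: Δp = +0.13401, p = 0.30401
step 2: Δp = +0.19850, p = 0.50251
step 3: Δp = +0.22737, p = 0.72988
step 4: Δp = +0.16263, p = 0.89251
step 5: Δp = +0.05227, p = 0.94478
step 6: Δp = +0.00545, p = 0.95023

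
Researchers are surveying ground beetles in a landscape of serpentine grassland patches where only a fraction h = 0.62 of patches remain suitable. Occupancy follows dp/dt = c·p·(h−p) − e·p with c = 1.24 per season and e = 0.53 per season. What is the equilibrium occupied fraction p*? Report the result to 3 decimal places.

Setting dp/dt = 0 and dividing by p* gives c·(h−p*) = e.
So p* = h − e/c = 0.62 − 0.53/1.24 = 0.62 − 0.4274 = 0.1926.

0.193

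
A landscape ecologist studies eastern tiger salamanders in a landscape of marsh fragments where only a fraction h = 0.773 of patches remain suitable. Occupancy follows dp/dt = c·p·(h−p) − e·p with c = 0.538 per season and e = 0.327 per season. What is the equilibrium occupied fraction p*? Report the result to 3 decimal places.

Setting dp/dt = 0 and dividing by p* gives c·(h−p*) = e.
So p* = h − e/c = 0.773 − 0.327/0.538 = 0.773 − 0.6078 = 0.1652.

0.165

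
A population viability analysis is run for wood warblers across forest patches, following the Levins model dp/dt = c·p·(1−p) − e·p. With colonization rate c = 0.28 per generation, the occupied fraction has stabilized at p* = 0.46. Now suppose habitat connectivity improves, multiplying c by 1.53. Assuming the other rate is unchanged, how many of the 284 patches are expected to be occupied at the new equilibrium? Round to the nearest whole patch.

Balance c(1−p*) = e gives e = 0.28×(1 − 0.46000) = 0.15120.
New p* = 1 − e/c = 1 − 0.15120/0.42840 = 0.64706.
Expected occupied = 284 × 0.64706 = 183.77 ≈ 184.

184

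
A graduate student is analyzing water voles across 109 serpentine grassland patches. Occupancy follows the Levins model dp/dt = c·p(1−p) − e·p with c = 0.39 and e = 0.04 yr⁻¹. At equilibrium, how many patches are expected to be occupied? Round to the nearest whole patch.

98

p* = 1 − e/c = 1 − 0.04/0.39 = 0.8974.
Expected occupied patches = N × p* = 109 × 0.8974 = 97.82 ≈ 98.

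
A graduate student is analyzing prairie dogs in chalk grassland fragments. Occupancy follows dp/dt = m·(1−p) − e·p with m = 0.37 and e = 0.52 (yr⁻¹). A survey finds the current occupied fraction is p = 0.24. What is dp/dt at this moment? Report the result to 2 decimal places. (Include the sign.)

Colonization term: m·(1−p) = 0.37×0.7600 = 0.28120.
Extinction term: e·p = 0.12480.
dp/dt = 0.28120 − 0.12480 = 0.15640.

0.16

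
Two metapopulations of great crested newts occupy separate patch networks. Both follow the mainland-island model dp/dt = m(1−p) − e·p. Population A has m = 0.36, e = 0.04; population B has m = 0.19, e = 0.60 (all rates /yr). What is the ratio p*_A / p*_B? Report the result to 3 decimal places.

A: p*_A = m/(m+e) = 0.36/0.4000 = 0.9000.
B: p*_B = 0.19/0.7900 = 0.2405.
p*_A / p*_B = 0.9000/0.2405 = 3.7421.

3.742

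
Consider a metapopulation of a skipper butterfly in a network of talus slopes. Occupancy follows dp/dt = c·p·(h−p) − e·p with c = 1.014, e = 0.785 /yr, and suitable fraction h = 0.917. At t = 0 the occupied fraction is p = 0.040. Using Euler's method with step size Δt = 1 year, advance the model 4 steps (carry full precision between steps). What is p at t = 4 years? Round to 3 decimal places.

0.058

Update rule: p ← p + [c·p·(h−p) − e·p]·Δt with Δt = 1.
  1  |  dp/dt·Δt = +0.004171  |  p_1 = 0.044171
  2  |  dp/dt·Δt = +0.004419  |  p_2 = 0.048590
  3  |  dp/dt·Δt = +0.004644  |  p_3 = 0.053234
  4  |  dp/dt·Δt = +0.004837  |  p_4 = 0.058071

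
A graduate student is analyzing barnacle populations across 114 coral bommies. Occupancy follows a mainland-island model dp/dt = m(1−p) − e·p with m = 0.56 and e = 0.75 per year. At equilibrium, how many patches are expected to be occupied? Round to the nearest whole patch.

p* = m/(m+e) = 0.56/1.3100 = 0.4275.
Expected occupied patches = N × p* = 114 × 0.4275 = 48.73 ≈ 49.

49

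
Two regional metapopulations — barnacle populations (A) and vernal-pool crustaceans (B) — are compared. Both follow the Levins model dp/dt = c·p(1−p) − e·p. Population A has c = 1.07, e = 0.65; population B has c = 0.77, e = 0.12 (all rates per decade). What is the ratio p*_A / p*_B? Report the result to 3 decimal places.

A: p*_A = 1 − 0.65/1.07 = 0.3925.
B: p*_B = 1 − 0.12/0.77 = 0.8442.
p*_A / p*_B = 0.3925/0.8442 = 0.4650.

0.465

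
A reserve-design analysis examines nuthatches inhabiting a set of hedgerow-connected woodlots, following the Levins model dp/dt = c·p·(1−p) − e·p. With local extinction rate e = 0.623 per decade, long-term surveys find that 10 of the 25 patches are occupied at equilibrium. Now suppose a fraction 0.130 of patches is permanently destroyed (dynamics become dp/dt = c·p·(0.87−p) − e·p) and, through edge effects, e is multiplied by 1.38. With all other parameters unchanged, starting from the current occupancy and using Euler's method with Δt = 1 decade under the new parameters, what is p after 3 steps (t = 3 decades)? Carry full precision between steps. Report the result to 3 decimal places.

0.165

Observed p* = 10/25 = 0.40000.
Balance c(1−p*) = e gives c = e/(1 − 0.40000) = 0.623/0.60000 = 1.03833.
Starting from p₀ = 0.40000; update p ← p + (dp/dt)·Δt with the new parameters.
  1  |  dp/dt·Δt = -0.148689  |  p_1 = 0.251311
  2  |  dp/dt·Δt = -0.054618  |  p_2 = 0.196692
  3  |  dp/dt·Δt = -0.031593  |  p_3 = 0.165099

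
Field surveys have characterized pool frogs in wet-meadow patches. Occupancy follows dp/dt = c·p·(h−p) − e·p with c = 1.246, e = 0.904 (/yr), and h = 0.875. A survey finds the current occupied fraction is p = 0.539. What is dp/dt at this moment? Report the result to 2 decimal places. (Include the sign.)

Colonization term: c·p·(h−p) = 1.246×0.539×0.3360 = 0.22566.
Extinction term: e·p = 0.48726.
dp/dt = 0.22566 − 0.48726 = -0.26160.

-0.26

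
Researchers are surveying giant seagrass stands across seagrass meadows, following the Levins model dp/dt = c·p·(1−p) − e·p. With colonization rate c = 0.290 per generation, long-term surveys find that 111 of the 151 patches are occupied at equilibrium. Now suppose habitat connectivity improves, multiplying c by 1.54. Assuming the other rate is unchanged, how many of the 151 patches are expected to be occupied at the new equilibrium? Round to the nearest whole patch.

Observed p* = 111/151 = 0.73510.
Balance c(1−p*) = e gives e = 0.290×(1 − 0.73510) = 0.07682.
New p* = 1 − e/c = 1 − 0.07682/0.44660 = 0.82799.
Expected occupied = 151 × 0.82799 = 125.03 ≈ 125.

125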